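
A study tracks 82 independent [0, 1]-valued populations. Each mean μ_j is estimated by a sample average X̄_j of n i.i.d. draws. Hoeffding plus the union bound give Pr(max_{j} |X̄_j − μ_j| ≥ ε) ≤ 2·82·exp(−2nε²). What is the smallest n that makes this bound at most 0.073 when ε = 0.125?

Need 2·82·exp(−2nε²) ≤ 0.073, i.e. exp(−2nε²) ≤ 0.073/164.
So 2nε² ≥ ln(164/0.073) = 7.717162.
Hence n ≥ 7.717162/(2·0.125²) = 246.949.
The smallest integer n is 247.

247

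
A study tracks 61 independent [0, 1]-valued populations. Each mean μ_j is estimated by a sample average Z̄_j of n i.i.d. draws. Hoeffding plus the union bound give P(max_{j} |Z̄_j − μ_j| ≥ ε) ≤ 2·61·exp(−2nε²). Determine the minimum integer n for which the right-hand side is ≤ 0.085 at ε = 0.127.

Need 2·61·exp(−2nε²) ≤ 0.085, i.e. exp(−2nε²) ≤ 0.085/122.
So 2nε² ≥ ln(122/0.085) = 7.269125.
Hence n ≥ 7.269125/(2·0.127²) = 225.343.
The smallest integer n is 226.

226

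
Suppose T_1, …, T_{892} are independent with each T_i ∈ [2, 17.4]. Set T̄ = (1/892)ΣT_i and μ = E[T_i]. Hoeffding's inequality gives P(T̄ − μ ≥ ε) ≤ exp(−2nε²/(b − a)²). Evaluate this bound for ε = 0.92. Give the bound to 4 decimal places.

0.0017

Exponent: 2nε²/(b − a)² = 2·892·0.92² / 15.4² = 6.36692.
Bound = exp(−6.36692) = 0.00172.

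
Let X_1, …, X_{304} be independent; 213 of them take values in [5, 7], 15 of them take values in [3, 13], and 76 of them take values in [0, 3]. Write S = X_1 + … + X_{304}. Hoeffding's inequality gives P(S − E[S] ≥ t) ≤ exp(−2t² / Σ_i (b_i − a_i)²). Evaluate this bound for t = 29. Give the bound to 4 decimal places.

0.5746

Σ(b_i − a_i)² = 213·2² + 15·10² + 76·3² = 3036.
Exponent = 2·29² / 3036 = 0.55402.
Bound = exp(−0.55402) = 0.57464.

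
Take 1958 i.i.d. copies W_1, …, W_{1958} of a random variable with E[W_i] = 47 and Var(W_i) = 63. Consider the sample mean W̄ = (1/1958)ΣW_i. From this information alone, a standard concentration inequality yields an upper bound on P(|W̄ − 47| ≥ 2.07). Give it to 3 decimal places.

0.008

With mean and variance of each term known, Chebyshev's inequality bounds the deviation of the sum (or sample mean).
Var(W̄) = Var(W_i)/n = 63/1958 = 0.032176.
Chebyshev: P(|W̄ − 47| ≥ 2.07) ≤ Var(W̄)/(2.07)² = 63/(1958·2.07²) = 0.0075.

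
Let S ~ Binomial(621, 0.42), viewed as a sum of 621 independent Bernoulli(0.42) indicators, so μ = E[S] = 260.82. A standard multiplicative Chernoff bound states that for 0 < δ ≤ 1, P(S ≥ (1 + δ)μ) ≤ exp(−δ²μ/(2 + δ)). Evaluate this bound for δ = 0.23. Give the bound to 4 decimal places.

Exponent = δ²μ/(2 + δ) = 0.23²·260.82/2.23 = 6.1872.
Bound = exp(−6.1872) = 0.00206.

0.0021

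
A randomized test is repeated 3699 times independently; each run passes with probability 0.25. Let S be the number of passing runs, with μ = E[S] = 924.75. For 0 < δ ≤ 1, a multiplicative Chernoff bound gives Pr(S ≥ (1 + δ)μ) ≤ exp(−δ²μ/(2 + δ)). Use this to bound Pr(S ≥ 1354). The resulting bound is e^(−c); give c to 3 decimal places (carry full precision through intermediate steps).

80.858

Write 1354 = (1 + δ)μ, so δ = 1354/924.75 − 1 = 0.4641795…
Then the exponent is δ²μ/(2 + δ) = (1354 − μ)² / (μ·(2 + δ)) = 80.858173.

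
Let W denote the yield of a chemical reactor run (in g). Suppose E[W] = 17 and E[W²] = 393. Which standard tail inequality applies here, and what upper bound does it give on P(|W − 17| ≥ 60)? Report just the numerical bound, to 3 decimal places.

The first two moments determine the variance, so Chebyshev's inequality is the sharpest standard bound available.
Var(W) = E[W²] − (E[W])² = 393 − 289 = 104.
Chebyshev's inequality: P(|W − μ| ≥ t) ≤ Var(W)/t² = 104/3600 = 0.0289.

0.029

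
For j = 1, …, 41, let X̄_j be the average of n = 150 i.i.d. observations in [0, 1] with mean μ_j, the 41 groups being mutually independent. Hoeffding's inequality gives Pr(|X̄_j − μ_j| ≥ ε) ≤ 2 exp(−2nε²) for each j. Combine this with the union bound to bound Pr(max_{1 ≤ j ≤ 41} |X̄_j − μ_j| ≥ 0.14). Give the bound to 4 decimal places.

0.2292

Per-experiment Hoeffding bound: 2·exp(−2·150·0.14²) = 2·exp(−5.88000) = 0.0055896.
Union bound over 41 events: 41·0.0055896 = 0.22917.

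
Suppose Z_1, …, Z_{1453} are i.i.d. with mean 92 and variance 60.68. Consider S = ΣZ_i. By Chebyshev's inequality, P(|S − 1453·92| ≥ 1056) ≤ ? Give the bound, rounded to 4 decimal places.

0.0791

Var(S) = n·Var(Z_i) = 1453·60.68 = 88168.04.
Chebyshev: P(|S − 1453·92| ≥ 1056) ≤ Var(S)/1056² = 88168.04/1115136 = 0.0791.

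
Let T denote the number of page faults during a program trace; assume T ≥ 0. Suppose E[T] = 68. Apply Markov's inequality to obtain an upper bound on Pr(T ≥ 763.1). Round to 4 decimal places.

0.0891

Markov's inequality: for a non-negative random variable, Pr(T ≥ a) ≤ E[T]/a.
Here E[T] = 68 and a = 763.1, so the bound is 68/763.1 = 0.0891.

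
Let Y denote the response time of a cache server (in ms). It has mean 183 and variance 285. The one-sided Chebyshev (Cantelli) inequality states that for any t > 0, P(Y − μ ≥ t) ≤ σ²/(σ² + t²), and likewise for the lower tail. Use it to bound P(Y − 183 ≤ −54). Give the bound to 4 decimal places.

0.0890

Here σ² = 285 and t = 54, so σ² + t² = 3201.
Cantelli's bound: 285/3201 = 0.0890.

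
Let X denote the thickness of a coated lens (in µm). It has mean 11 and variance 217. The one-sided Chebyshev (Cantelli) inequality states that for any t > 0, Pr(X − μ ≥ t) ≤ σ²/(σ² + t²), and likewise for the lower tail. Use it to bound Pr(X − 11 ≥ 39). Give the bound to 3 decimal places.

Here σ² = 217 and t = 39, so σ² + t² = 1738.
Cantelli's bound: 217/1738 = 0.1249.

0.125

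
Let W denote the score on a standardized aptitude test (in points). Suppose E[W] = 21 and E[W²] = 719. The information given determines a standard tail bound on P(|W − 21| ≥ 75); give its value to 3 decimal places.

0.049

The first two moments determine the variance, so Chebyshev's inequality is the sharpest standard bound available.
Var(W) = E[W²] − (E[W])² = 719 − 441 = 278.
Chebyshev's inequality: P(|W − μ| ≥ t) ≤ Var(W)/t² = 278/5625 = 0.0494.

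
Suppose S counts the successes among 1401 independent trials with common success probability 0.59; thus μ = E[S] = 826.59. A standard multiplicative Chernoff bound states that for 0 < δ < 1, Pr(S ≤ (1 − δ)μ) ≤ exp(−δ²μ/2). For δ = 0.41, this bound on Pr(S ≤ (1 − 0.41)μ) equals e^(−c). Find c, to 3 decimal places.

c = δ²μ/2 = 0.41²·826.59/2 = 69.4749.

69.475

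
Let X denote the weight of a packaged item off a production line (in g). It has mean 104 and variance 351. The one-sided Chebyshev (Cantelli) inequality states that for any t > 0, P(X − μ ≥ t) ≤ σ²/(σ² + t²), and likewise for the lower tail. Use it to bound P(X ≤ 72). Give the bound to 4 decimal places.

0.2553

Here σ² = 351 and t = 32, so σ² + t² = 1375.
Cantelli's bound: 351/1375 = 0.2553.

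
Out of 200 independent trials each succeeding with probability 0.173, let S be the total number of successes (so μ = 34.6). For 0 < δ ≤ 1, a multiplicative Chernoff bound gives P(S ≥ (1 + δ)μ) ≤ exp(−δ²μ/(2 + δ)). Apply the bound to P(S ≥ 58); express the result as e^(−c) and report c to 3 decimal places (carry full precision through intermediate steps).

Write 58 = (1 + δ)μ, so δ = 58/34.6 − 1 = 0.6763006…
Then the exponent is δ²μ/(2 + δ) = (58 − μ)² / (μ·(2 + δ)) = 5.913175.

5.913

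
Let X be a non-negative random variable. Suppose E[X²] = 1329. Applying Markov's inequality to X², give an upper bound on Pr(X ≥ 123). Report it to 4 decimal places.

Since X ≥ 0, the event {X ≥ 123} is the same as {X² ≥ 15129}.
Markov's inequality applied to X² gives Pr(X² ≥ 15129) ≤ E[X²]/15129 = 1329/15129 = 0.0878.

0.0878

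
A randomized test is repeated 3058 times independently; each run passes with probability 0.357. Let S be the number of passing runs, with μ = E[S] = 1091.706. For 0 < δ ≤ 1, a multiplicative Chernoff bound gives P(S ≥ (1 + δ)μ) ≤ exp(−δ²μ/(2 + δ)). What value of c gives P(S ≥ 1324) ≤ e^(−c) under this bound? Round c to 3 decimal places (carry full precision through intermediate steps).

22.337

Write 1324 = (1 + δ)μ, so δ = 1324/1091.706 − 1 = 0.2127807…
Then the exponent is δ²μ/(2 + δ) = (1324 − μ)² / (μ·(2 + δ)) = 22.337363.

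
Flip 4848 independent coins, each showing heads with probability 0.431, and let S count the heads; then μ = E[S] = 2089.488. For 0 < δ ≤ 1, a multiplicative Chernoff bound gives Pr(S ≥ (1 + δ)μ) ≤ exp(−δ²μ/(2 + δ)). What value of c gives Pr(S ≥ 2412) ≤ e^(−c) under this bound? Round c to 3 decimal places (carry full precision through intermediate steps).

Write 2412 = (1 + δ)μ, so δ = 2412/2089.488 − 1 = 0.1543498…
Then the exponent is δ²μ/(2 + δ) = (2412 − μ)² / (μ·(2 + δ)) = 23.106579.

23.107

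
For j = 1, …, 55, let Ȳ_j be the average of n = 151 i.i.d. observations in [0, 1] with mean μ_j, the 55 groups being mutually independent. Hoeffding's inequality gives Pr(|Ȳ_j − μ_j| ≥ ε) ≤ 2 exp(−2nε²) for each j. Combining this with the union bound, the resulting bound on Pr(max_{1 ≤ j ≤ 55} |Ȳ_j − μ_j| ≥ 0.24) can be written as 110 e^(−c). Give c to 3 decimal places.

17.395

Union bound over the 55 events: Pr(max_{1 ≤ j ≤ 55} |Ȳ_j − μ_j| ≥ 0.24) ≤ 55·2·exp(−2nε²) = 110 exp(−2·151·0.24²).
So c = 2·151·0.24² = 17.3952.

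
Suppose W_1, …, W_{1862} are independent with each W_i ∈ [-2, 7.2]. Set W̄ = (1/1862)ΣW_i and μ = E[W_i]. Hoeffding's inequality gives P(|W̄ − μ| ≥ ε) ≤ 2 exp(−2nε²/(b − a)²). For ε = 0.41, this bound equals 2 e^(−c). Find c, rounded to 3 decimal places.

c = 2nε²/(b − a)² = 2·1862·0.41² / 9.2² = 7.3961.

7.396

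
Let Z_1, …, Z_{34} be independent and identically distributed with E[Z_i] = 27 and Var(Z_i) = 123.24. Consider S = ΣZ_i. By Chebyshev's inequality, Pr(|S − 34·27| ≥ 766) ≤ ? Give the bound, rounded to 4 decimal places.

Var(S) = n·Var(Z_i) = 34·123.24 = 4190.16.
Chebyshev: Pr(|S − 34·27| ≥ 766) ≤ Var(S)/766² = 4190.16/586756 = 0.0071.

0.0071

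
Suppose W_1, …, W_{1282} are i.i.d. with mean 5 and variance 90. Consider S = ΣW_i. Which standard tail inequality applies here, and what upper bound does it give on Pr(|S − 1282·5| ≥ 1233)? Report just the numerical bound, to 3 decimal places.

0.076

With mean and variance of each term known, Chebyshev's inequality bounds the deviation of the sum (or sample mean).
Var(S) = n·Var(W_i) = 1282·90 = 115380.
Chebyshev: Pr(|S − 1282·5| ≥ 1233) ≤ Var(S)/1233² = 115380/1520289 = 0.0759.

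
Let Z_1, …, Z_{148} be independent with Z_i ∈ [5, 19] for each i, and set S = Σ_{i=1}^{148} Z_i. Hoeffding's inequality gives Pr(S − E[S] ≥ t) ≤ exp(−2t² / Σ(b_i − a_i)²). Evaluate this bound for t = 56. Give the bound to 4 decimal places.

0.8056

Σ(b_i − a_i)² = 148·(14)² = 29008.
Exponent = 2·56²/29008 = 0.2162.
Bound = exp(−0.2162) = 0.80556.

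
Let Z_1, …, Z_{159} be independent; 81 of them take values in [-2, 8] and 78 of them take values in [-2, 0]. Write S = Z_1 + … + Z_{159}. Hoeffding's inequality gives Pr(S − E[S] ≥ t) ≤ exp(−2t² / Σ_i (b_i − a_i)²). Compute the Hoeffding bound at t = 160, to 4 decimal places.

Σ(b_i − a_i)² = 81·10² + 78·2² = 8412.
Exponent = 2·160² / 8412 = 6.08654.
Bound = exp(−6.08654) = 0.00227.

0.0023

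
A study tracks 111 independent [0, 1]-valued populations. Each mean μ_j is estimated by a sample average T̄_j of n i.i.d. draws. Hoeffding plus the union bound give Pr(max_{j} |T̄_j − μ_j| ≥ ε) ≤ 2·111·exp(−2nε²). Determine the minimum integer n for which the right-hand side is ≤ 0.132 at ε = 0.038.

Need 2·111·exp(−2nε²) ≤ 0.132, i.e. exp(−2nε²) ≤ 0.132/222.
So 2nε² ≥ ln(222/0.132) = 7.427631.
Hence n ≥ 7.427631/(2·0.038²) = 2571.894.
The smallest integer n is 2572.

2572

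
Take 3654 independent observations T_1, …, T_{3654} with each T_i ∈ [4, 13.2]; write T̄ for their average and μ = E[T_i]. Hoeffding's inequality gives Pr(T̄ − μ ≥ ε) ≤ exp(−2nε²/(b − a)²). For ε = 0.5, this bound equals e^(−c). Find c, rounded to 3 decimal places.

21.586

c = 2nε²/(b − a)² = 2·3654·0.5² / 9.2² = 21.5855.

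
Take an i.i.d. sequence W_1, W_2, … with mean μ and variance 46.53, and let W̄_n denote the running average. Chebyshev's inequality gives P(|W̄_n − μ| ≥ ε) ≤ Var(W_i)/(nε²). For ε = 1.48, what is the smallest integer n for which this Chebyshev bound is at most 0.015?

1417

Require 46.53/(n·1.48²) ≤ 0.015, i.e. n ≥ 46.53/(0.015·1.48²) = 1416.180.
The smallest integer n is 1417.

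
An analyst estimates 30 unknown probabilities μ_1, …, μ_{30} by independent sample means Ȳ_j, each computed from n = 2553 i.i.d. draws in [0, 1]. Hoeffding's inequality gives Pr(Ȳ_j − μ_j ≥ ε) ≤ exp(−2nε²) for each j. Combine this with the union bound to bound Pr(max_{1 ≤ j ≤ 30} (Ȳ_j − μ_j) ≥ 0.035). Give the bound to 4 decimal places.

0.0576

Per-experiment Hoeffding bound: exp(−2·2553·0.035²) = exp(−6.25485) = 0.0019211.
Union bound over 30 events: 30·0.0019211 = 0.05763.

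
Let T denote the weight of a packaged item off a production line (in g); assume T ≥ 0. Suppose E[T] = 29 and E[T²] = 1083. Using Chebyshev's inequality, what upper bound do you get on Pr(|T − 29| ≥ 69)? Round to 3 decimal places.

0.051

Var(T) = E[T²] − (E[T])² = 1083 − 841 = 242.
Chebyshev's inequality: Pr(|T − μ| ≥ t) ≤ Var(T)/t² = 242/4761 = 0.0508.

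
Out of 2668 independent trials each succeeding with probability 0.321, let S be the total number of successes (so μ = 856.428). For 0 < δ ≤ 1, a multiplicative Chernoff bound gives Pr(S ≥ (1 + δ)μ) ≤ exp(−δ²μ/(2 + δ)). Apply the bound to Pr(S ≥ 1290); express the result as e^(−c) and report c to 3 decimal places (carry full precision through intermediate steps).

Write 1290 = (1 + δ)μ, so δ = 1290/856.428 − 1 = 0.5062562…
Then the exponent is δ²μ/(2 + δ) = (1290 − μ)² / (μ·(2 + δ)) = 87.580240.

87.580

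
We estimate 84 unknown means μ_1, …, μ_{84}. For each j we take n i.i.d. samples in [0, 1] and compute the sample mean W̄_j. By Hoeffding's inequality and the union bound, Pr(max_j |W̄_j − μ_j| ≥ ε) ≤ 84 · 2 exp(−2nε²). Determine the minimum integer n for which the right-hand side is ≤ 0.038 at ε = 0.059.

Need 2·84·exp(−2nε²) ≤ 0.038, i.e. exp(−2nε²) ≤ 0.038/168.
So 2nε² ≥ ln(168/0.038) = 8.394133.
Hence n ≥ 8.394133/(2·0.059²) = 1205.707.
The smallest integer n is 1206.

1206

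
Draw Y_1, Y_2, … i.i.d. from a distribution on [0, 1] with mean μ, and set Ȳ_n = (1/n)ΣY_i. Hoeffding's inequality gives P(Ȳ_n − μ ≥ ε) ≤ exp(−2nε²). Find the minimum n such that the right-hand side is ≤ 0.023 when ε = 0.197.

49

Require exp(−2nε²) ≤ 0.023, i.e. 2nε² ≥ ln(1/0.023) = 3.772261.
So n ≥ 3.772261 / (2·0.197²) = 48.600.
The smallest integer n is 49.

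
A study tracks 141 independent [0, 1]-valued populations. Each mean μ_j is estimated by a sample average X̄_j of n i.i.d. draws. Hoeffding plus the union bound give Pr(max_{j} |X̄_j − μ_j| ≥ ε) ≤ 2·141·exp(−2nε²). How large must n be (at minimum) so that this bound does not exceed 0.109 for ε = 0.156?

Need 2·141·exp(−2nε²) ≤ 0.109, i.e. exp(−2nε²) ≤ 0.109/282.
So 2nε² ≥ ln(282/0.109) = 7.858314.
Hence n ≥ 7.858314/(2·0.156²) = 161.455.
The smallest integer n is 162.

162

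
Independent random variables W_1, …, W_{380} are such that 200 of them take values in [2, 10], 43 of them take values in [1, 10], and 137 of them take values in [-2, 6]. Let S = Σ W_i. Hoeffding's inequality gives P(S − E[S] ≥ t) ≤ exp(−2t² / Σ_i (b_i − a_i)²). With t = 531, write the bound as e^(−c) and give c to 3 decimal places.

Σ(b_i − a_i)² = 200·8² + 43·9² + 137·8² = 25051.
c = 2t² / 25051 = 2·531² / 25051 = 22.5110.

22.511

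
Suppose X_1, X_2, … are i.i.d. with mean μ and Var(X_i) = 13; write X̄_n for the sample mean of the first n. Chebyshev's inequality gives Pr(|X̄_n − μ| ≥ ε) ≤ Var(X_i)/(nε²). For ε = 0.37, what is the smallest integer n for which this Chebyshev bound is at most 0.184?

517

Require 13/(n·0.37²) ≤ 0.184, i.e. n ≥ 13/(0.184·0.37²) = 516.086.
The smallest integer n is 517.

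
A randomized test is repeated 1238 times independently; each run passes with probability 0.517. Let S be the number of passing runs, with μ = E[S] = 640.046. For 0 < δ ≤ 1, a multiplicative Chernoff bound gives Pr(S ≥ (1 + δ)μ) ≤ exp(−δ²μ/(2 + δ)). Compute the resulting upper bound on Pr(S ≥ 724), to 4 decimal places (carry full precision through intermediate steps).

Write 724 = (1 + δ)μ, so δ = 724/640.046 − 1 = 0.1311687…
Then the exponent is δ²μ/(2 + δ) = (724 − μ)² / (μ·(2 + δ)) = 5.167182.
Bound = exp(−5.167182) = 0.00570.

0.0057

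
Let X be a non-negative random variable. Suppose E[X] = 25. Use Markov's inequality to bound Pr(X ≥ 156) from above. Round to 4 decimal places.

Markov's inequality: for a non-negative random variable, Pr(X ≥ a) ≤ E[X]/a.
Here E[X] = 25 and a = 156, so the bound is 25/156 = 0.1603.

0.1603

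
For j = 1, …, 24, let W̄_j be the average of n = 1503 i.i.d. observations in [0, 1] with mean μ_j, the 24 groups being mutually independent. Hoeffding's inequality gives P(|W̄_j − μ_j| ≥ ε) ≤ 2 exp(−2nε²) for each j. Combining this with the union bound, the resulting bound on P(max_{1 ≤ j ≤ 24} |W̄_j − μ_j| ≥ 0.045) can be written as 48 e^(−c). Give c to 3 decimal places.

6.087

Union bound over the 24 events: P(max_{1 ≤ j ≤ 24} |W̄_j − μ_j| ≥ 0.045) ≤ 24·2·exp(−2nε²) = 48 exp(−2·1503·0.045²).
So c = 2·1503·0.045² = 6.0872.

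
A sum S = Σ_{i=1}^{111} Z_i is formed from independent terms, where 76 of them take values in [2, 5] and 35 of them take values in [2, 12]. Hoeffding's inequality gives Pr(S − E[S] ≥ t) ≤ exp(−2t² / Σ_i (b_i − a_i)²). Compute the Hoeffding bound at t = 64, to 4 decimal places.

Σ(b_i − a_i)² = 76·3² + 35·10² = 4184.
Exponent = 2·64² / 4184 = 1.95793.
Bound = exp(−1.95793) = 0.14115.

0.1411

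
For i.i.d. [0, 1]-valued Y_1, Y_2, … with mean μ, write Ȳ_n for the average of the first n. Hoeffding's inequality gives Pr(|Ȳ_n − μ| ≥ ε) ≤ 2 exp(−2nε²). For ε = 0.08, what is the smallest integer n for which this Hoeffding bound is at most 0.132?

Require 2·exp(−2nε²) ≤ 0.132, i.e. 2nε² ≥ ln(2/0.132) = 2.718101.
So n ≥ 2.718101 / (2·0.08²) = 212.352.
The smallest integer n is 213.

213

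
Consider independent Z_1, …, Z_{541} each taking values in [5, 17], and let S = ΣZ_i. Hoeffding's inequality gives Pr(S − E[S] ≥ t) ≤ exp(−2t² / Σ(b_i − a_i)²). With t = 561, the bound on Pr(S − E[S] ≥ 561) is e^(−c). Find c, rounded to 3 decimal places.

Σ(b_i − a_i)² = 541·(12)² = 77904.
c = 2t²/77904 = 2·561²/77904 = 8.0797.

8.080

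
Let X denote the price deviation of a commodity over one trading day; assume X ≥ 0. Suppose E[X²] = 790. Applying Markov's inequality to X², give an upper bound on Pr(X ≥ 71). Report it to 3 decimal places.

Since X ≥ 0, the event {X ≥ 71} is the same as {X² ≥ 5041}.
Markov's inequality applied to X² gives Pr(X² ≥ 5041) ≤ E[X²]/5041 = 790/5041 = 0.1567.

0.157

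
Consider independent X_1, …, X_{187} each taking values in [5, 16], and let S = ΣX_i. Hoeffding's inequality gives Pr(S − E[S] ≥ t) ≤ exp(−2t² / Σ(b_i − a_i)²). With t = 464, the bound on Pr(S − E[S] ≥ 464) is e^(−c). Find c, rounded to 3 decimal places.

19.030

Σ(b_i − a_i)² = 187·(11)² = 22627.
c = 2t²/22627 = 2·464²/22627 = 19.0300.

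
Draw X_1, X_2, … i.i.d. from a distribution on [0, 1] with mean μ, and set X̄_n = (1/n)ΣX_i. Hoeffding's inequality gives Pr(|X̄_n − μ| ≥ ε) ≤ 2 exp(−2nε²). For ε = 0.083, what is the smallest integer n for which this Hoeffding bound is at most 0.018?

Require 2·exp(−2nε²) ≤ 0.018, i.e. 2nε² ≥ ln(2/0.018) = 4.710531.
So n ≥ 4.710531 / (2·0.083²) = 341.888.
The smallest integer n is 342.

342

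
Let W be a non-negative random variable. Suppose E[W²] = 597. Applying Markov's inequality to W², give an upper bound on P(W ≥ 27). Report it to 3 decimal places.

Since W ≥ 0, the event {W ≥ 27} is the same as {W² ≥ 729}.
Markov's inequality applied to W² gives P(W² ≥ 729) ≤ E[W²]/729 = 597/729 = 0.8189.

0.819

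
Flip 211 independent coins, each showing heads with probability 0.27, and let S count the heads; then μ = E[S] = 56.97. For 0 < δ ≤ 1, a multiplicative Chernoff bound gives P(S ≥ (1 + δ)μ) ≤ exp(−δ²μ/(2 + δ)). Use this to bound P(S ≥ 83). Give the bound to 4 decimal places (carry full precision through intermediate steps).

0.0079

Write 83 = (1 + δ)μ, so δ = 83/56.97 − 1 = 0.4569071…
Then the exponent is δ²μ/(2 + δ) = (83 − μ)² / (μ·(2 + δ)) = 4.840758.
Bound = exp(−4.840758) = 0.00790.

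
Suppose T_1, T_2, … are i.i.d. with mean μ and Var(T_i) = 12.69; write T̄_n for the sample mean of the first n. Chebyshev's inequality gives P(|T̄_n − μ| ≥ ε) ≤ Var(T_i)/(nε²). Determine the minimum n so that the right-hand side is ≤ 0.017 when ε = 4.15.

Require 12.69/(n·4.15²) ≤ 0.017, i.e. n ≥ 12.69/(0.017·4.15²) = 43.343.
The smallest integer n is 44.

44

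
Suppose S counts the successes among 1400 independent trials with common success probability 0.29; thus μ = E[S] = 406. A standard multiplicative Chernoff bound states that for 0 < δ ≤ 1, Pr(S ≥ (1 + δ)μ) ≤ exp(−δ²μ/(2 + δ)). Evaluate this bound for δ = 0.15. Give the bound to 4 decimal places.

Exponent = δ²μ/(2 + δ) = 0.15²·406/2.15 = 4.2488.
Bound = exp(−4.2488) = 0.01428.

0.0143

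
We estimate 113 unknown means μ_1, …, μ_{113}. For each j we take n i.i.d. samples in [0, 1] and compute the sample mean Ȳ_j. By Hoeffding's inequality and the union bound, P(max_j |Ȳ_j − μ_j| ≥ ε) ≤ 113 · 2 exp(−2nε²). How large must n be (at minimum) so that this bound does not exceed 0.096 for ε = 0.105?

353

Need 2·113·exp(−2nε²) ≤ 0.096, i.e. exp(−2nε²) ≤ 0.096/226.
So 2nε² ≥ ln(226/0.096) = 7.763942.
Hence n ≥ 7.763942/(2·0.105²) = 352.106.
The smallest integer n is 353.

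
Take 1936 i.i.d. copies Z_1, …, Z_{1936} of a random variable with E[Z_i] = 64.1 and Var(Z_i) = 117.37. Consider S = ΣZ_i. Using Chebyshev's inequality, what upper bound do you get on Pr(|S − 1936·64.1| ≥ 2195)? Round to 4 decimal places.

0.0472

Var(S) = n·Var(Z_i) = 1936·117.37 = 227228.32.
Chebyshev: Pr(|S − 1936·64.1| ≥ 2195) ≤ Var(S)/2195² = 227228.32/4818025 = 0.0472.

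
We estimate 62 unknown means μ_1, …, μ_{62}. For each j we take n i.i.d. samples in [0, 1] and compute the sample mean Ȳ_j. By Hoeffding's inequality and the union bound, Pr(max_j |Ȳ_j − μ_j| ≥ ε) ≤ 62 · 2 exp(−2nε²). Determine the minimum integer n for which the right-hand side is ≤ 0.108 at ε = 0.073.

662

Need 2·62·exp(−2nε²) ≤ 0.108, i.e. exp(−2nε²) ≤ 0.108/124.
So 2nε² ≥ ln(124/0.108) = 7.045906.
Hence n ≥ 7.045906/(2·0.073²) = 661.091.
The smallest integer n is 662.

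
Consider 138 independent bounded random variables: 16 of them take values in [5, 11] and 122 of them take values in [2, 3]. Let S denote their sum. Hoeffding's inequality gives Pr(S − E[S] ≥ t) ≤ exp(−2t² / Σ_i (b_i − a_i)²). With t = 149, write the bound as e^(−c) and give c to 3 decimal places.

Σ(b_i − a_i)² = 16·6² + 122·1² = 698.
c = 2t² / 698 = 2·149² / 698 = 63.6132.

63.613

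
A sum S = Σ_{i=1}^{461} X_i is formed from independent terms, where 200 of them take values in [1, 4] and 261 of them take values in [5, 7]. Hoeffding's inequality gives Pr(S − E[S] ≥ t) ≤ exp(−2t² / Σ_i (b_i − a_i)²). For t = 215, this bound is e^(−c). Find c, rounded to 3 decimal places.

32.507

Σ(b_i − a_i)² = 200·3² + 261·2² = 2844.
c = 2t² / 2844 = 2·215² / 2844 = 32.5070.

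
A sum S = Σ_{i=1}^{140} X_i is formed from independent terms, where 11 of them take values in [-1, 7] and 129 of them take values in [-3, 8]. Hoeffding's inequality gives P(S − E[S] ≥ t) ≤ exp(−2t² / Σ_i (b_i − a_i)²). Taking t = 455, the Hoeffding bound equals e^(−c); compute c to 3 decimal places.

25.382

Σ(b_i − a_i)² = 11·8² + 129·11² = 16313.
c = 2t² / 16313 = 2·455² / 16313 = 25.3816.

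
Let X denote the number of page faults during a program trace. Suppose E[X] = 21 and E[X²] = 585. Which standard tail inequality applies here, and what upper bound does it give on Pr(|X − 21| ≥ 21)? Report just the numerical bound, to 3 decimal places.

The first two moments determine the variance, so Chebyshev's inequality is the sharpest standard bound available.
Var(X) = E[X²] − (E[X])² = 585 − 441 = 144.
Chebyshev's inequality: Pr(|X − μ| ≥ t) ≤ Var(X)/t² = 144/441 = 0.3265.

0.327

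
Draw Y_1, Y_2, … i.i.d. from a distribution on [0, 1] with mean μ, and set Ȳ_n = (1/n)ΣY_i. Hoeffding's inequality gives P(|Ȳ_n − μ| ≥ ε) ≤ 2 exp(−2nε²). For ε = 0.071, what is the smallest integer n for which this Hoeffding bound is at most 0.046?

Require 2·exp(−2nε²) ≤ 0.046, i.e. 2nε² ≥ ln(2/0.046) = 3.772261.
So n ≥ 3.772261 / (2·0.071²) = 374.158.
The smallest integer n is 375.

375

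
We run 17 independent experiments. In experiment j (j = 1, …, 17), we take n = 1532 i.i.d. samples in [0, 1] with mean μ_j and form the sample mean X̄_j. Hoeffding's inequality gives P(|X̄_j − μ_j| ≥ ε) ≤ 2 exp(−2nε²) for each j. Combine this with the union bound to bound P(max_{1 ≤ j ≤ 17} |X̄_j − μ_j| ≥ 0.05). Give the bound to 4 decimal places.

Per-experiment Hoeffding bound: 2·exp(−2·1532·0.05²) = 2·exp(−7.66000) = 0.00094261.
Union bound over 17 events: 17·0.00094261 = 0.01602.

0.0160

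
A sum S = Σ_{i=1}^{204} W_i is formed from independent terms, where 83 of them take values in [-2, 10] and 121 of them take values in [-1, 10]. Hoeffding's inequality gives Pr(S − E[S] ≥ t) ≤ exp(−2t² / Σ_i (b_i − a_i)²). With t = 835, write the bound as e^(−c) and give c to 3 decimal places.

Σ(b_i − a_i)² = 83·12² + 121·11² = 26593.
c = 2t² / 26593 = 2·835² / 26593 = 52.4367.

52.437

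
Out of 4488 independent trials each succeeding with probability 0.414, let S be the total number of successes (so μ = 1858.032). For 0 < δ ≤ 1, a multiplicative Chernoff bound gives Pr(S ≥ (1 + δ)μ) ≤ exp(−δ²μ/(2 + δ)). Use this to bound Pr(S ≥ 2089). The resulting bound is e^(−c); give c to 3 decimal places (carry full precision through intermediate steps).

Write 2089 = (1 + δ)μ, so δ = 2089/1858.032 − 1 = 0.1243079…
Then the exponent is δ²μ/(2 + δ) = (2089 − μ)² / (μ·(2 + δ)) = 13.515527.

13.516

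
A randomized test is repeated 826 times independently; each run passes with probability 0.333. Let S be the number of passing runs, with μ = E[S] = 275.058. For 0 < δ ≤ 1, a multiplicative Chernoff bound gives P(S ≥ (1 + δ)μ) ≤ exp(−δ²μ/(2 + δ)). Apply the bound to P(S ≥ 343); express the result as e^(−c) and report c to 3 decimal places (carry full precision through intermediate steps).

7.469

Write 343 = (1 + δ)μ, so δ = 343/275.058 − 1 = 0.2470097…
Then the exponent is δ²μ/(2 + δ) = (343 − μ)² / (μ·(2 + δ)) = 7.468741.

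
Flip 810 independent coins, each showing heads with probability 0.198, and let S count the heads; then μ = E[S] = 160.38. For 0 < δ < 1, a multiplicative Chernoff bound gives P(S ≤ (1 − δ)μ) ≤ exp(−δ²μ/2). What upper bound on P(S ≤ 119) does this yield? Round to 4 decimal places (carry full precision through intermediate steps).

0.0048

Write 119 = (1 − δ)μ, so δ = 1 − 119/160.38 = 0.2580122…
Then the exponent is δ²μ/2 = (μ − 119)²/(2μ) = 5.338273.
Bound = exp(−5.338273) = 0.00480.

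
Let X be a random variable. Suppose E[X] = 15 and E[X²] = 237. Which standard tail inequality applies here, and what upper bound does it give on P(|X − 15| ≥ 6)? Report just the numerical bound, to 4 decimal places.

The first two moments determine the variance, so Chebyshev's inequality is the sharpest standard bound available.
Var(X) = E[X²] − (E[X])² = 237 − 225 = 12.
Chebyshev's inequality: P(|X − μ| ≥ t) ≤ Var(X)/t² = 12/36 = 0.3333.

0.3333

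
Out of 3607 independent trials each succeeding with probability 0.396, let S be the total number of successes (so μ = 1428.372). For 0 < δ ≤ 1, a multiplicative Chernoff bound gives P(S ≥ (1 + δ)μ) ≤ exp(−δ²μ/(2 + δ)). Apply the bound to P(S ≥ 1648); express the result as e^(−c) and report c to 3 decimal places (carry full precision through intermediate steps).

15.680

Write 1648 = (1 + δ)μ, so δ = 1648/1428.372 − 1 = 0.1537611…
Then the exponent is δ²μ/(2 + δ) = (1648 − μ)² / (μ·(2 + δ)) = 15.679657.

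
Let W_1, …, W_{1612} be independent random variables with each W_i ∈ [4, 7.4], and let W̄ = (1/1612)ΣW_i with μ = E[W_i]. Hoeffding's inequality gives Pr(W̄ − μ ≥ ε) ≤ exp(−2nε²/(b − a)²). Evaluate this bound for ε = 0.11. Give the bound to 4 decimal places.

Exponent: 2nε²/(b − a)² = 2·1612·0.11² / 3.4² = 3.37460.
Bound = exp(−3.37460) = 0.03423.

0.0342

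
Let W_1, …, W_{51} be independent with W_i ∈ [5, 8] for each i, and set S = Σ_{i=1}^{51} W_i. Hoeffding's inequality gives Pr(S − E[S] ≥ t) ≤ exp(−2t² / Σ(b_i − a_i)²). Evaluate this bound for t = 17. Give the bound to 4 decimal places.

Σ(b_i − a_i)² = 51·(3)² = 459.
Exponent = 2·17²/459 = 1.2593.
Bound = exp(−1.2593) = 0.28386.

0.2839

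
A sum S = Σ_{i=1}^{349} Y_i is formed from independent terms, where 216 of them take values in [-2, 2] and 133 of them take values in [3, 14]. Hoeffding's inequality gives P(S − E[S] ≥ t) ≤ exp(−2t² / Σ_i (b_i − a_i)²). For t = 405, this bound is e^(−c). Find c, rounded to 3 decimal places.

16.781

Σ(b_i − a_i)² = 216·4² + 133·11² = 19549.
c = 2t² / 19549 = 2·405² / 19549 = 16.7809.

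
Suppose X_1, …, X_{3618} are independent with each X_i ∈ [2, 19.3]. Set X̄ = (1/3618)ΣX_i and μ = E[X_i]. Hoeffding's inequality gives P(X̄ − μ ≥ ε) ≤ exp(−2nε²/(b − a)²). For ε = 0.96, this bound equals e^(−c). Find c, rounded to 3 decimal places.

c = 2nε²/(b − a)² = 2·3618·0.96² / 17.3² = 22.2817.

22.282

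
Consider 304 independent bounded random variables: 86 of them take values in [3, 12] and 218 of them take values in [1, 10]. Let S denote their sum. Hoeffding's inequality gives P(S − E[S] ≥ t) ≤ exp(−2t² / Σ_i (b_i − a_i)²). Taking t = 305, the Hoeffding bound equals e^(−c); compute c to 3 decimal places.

Σ(b_i − a_i)² = 86·9² + 218·9² = 24624.
c = 2t² / 24624 = 2·305² / 24624 = 7.5556.

7.556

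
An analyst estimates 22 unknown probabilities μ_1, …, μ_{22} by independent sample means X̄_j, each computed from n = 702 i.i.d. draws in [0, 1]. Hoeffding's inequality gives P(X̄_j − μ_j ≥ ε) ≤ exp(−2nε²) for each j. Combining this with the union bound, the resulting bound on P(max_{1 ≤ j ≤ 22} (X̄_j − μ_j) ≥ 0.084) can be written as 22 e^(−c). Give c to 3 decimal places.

9.907

Union bound over the 22 events: P(max_{1 ≤ j ≤ 22} (X̄_j − μ_j) ≥ 0.084) ≤ 22·exp(−2nε²) = 22 exp(−2·702·0.084²).
So c = 2·702·0.084² = 9.9066.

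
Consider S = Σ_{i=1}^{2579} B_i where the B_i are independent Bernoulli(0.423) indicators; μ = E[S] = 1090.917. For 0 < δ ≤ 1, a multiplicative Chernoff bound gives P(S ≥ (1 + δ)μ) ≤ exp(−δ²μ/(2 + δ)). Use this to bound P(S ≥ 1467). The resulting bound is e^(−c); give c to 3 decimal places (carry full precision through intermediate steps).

Write 1467 = (1 + δ)μ, so δ = 1467/1090.917 − 1 = 0.3447403…
Then the exponent is δ²μ/(2 + δ) = (1467 − μ)² / (μ·(2 + δ)) = 55.294375.

55.294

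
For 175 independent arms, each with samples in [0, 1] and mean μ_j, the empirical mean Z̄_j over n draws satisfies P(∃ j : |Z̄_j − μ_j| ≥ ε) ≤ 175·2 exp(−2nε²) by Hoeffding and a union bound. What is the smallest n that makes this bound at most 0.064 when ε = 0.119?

304

Need 2·175·exp(−2nε²) ≤ 0.064, i.e. exp(−2nε²) ≤ 0.064/350.
So 2nε² ≥ ln(350/0.064) = 8.606805.
Hence n ≥ 8.606805/(2·0.119²) = 303.891.
The smallest integer n is 304.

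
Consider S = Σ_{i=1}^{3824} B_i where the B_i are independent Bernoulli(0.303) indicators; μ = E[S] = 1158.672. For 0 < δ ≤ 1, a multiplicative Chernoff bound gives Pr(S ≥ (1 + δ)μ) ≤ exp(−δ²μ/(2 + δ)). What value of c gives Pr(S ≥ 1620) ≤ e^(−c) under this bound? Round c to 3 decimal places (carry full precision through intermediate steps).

76.592

Write 1620 = (1 + δ)μ, so δ = 1620/1158.672 − 1 = 0.3981524…
Then the exponent is δ²μ/(2 + δ) = (1620 − μ)² / (μ·(2 + δ)) = 76.591812.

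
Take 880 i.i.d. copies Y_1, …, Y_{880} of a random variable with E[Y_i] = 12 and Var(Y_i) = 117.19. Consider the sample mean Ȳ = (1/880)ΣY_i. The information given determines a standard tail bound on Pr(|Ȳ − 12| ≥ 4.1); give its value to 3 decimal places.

0.008

With mean and variance of each term known, Chebyshev's inequality bounds the deviation of the sum (or sample mean).
Var(Ȳ) = Var(Y_i)/n = 117.19/880 = 0.13317.
Chebyshev: Pr(|Ȳ − 12| ≥ 4.1) ≤ Var(Ȳ)/(4.1)² = 117.19/(880·4.1²) = 0.0079.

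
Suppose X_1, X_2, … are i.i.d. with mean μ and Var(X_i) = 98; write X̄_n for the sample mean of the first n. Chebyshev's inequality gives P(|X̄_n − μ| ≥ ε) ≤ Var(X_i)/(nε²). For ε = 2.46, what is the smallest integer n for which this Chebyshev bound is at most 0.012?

Require 98/(n·2.46²) ≤ 0.012, i.e. n ≥ 98/(0.012·2.46²) = 1349.505.
The smallest integer n is 1350.

1350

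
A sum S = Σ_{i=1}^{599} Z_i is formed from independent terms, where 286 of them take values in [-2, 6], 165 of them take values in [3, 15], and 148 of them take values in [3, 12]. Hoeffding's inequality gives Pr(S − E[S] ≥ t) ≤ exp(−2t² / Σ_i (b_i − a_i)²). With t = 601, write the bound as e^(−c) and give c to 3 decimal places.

Σ(b_i − a_i)² = 286·8² + 165·12² + 148·9² = 54052.
c = 2t² / 54052 = 2·601² / 54052 = 13.3649.

13.365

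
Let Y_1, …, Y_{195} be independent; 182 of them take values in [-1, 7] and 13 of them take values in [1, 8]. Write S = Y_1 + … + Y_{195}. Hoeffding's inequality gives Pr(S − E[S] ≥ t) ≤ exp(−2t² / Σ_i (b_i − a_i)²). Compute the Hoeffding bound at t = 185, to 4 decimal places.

Σ(b_i − a_i)² = 182·8² + 13·7² = 12285.
Exponent = 2·185² / 12285 = 5.57184.
Bound = exp(−5.57184) = 0.00380.

0.0038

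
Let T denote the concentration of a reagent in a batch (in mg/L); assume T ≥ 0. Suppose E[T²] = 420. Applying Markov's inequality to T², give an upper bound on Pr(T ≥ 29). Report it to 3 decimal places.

0.499

Since T ≥ 0, the event {T ≥ 29} is the same as {T² ≥ 841}.
Markov's inequality applied to T² gives Pr(T² ≥ 841) ≤ E[T²]/841 = 420/841 = 0.4994.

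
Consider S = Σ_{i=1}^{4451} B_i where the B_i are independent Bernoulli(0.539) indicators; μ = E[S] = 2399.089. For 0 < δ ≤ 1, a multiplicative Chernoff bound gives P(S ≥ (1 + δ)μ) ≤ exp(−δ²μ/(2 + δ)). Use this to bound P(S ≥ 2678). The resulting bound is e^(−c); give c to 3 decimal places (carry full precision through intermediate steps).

15.322

Write 2678 = (1 + δ)μ, so δ = 2678/2399.089 − 1 = 0.116257…
Then the exponent is δ²μ/(2 + δ) = (2678 − μ)² / (μ·(2 + δ)) = 15.322037.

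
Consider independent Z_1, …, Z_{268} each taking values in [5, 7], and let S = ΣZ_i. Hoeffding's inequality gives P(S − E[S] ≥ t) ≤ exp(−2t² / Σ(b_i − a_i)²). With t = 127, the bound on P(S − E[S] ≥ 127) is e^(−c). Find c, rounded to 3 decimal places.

30.091

Σ(b_i − a_i)² = 268·(2)² = 1072.
c = 2t²/1072 = 2·127²/1072 = 30.0914.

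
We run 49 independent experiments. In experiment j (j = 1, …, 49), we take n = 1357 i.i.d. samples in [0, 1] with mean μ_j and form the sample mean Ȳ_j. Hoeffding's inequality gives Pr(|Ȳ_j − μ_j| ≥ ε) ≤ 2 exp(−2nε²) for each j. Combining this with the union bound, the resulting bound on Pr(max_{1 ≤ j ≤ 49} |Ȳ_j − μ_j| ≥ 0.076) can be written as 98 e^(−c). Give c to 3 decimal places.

15.676

Union bound over the 49 events: Pr(max_{1 ≤ j ≤ 49} |Ȳ_j − μ_j| ≥ 0.076) ≤ 49·2·exp(−2nε²) = 98 exp(−2·1357·0.076²).
So c = 2·1357·0.076² = 15.6761.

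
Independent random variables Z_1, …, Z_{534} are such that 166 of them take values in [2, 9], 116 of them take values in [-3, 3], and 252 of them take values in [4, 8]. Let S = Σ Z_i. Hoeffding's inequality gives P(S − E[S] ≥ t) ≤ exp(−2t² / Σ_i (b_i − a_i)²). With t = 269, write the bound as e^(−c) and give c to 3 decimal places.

8.856

Σ(b_i − a_i)² = 166·7² + 116·6² + 252·4² = 16342.
c = 2t² / 16342 = 2·269² / 16342 = 8.8558.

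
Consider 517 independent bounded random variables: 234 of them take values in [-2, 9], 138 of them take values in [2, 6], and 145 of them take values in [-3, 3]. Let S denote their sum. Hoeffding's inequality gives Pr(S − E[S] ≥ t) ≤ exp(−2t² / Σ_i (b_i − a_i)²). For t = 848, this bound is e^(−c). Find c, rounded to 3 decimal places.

40.239

Σ(b_i − a_i)² = 234·11² + 138·4² + 145·6² = 35742.
c = 2t² / 35742 = 2·848² / 35742 = 40.2386.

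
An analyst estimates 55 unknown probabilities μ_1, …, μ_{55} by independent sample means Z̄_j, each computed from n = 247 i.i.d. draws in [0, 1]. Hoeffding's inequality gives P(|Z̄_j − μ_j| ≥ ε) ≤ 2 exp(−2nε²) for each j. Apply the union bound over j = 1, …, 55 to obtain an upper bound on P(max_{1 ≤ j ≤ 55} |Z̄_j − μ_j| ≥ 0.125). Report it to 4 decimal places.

Per-experiment Hoeffding bound: 2·exp(−2·247·0.125²) = 2·exp(−7.71875) = 0.00088883.
Union bound over 55 events: 55·0.00088883 = 0.04889.

0.0489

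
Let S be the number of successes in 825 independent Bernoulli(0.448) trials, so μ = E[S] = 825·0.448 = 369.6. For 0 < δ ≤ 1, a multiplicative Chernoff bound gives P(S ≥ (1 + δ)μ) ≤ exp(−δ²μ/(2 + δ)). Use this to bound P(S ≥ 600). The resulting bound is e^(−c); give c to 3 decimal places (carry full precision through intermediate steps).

Write 600 = (1 + δ)μ, so δ = 600/369.6 − 1 = 0.6233766…
Then the exponent is δ²μ/(2 + δ) = (600 − μ)² / (μ·(2 + δ)) = 54.748515.

54.749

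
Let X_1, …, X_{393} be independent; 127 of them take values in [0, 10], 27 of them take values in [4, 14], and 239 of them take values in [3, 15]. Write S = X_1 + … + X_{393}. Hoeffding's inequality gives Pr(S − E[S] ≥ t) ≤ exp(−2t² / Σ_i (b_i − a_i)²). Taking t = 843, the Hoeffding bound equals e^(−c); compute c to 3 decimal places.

28.531

Σ(b_i − a_i)² = 127·10² + 27·10² + 239·12² = 49816.
c = 2t² / 49816 = 2·843² / 49816 = 28.5310.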